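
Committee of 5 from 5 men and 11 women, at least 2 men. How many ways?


Count by #men:
  2M,3W: C(5,2)×C(11,3)=1650
  3M,2W: C(5,3)×C(11,2)=550
  4M,1W: C(5,4)×C(11,1)=55
  5M,0W: C(5,5)×C(11,0)=1
Total = 2256

2256


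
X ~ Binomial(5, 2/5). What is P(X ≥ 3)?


P(X ≥ 3) = Σ P(X=i) for i=3..5
P(X=3) = 144/625
P(X=4) = 48/625
P(X=5) = 32/3125
Sum = 992/3125

P(X ≥ 3) = 992/3125 ≈ 31.74%


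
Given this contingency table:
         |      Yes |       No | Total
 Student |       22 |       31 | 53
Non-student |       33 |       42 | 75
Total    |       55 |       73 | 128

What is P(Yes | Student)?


P(Yes | Student) = 22/(22+31) = 22/53

P(Yes|Student) = 22/53 ≈ 41.51%


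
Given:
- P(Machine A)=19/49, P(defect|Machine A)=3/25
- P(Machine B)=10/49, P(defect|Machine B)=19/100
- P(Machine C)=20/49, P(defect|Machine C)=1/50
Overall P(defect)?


P(B) = Σ P(B|Aᵢ)×P(Aᵢ)
  3/25×19/49 = 57/1225
  19/100×10/49 = 19/490
  1/50×20/49 = 2/245
Sum = 229/2450

P(defect) = 229/2450 ≈ 9.35%


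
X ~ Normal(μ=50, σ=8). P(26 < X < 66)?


z₁=(26-50)/8=-3.0, z₂=(66-50)/8=2.0
P = Φ(2.0) - Φ(-3.0) = 0.977250 - 0.001350 = 0.975900 ≈ 0.9759

P(26 < X < 66) ≈ 0.9759


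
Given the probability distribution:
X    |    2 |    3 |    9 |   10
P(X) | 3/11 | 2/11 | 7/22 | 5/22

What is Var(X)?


E[X] = 137/22
E[X²] = 1127/22
Var(X) = E[X²] - (E[X])² = 1127/22 - 18769/484 = 6025/484

Var(X) = 6025/484 ≈ 12.4483


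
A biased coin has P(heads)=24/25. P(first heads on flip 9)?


Geometric: P(X=9) = (1-p)^(k-1)×p = (1/25)^8×24/25 = 24/3814697265625

P(X=9) = 24/3814697265625 ≈ 0.00%


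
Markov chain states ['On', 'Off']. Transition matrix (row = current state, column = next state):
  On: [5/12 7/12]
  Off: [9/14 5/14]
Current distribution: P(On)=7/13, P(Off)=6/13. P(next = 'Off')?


P(next=Off) = Σᵢ P(now=i)×P(i→Off)
= 7/13×7/12 + 6/13×5/14
= 49/156 + 15/91 = 523/1092

P = 523/1092 ≈ 0.4789


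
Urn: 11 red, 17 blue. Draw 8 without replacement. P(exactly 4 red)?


Hypergeometric: C(11,4)×C(17,4)/C(28,8)
= 330×2380/3108105 = 680/2691

P(X=4) = 680/2691 ≈ 25.27%


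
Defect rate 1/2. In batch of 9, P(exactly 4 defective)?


Binomial: P(X=4) = C(9,4)×p^4×(1-p)^5
= 126 × 1/16 × 1/32 = 63/256

P(X=4) = 63/256 ≈ 24.61%


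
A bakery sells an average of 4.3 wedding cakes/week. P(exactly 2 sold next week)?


Poisson(λ=4.3): P(X=2) = e^(-λ)×λ^k/k!
= e^(-4.3) × 4.3^2 / 2!
≈ 0.01356855901 × 18.49 / 2 ≈ 0.125441

P(X=2) ≈ 0.125441 ≈ 12.54%


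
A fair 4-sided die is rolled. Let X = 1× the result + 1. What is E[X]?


E[die] = (1+4)/2 = 5/2
E[X] = 1×5/2 + 1 = 7/2

E[X] = 7/2


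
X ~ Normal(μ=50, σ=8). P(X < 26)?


z = (26-50)/8 = -3.0
P(Z < -3.0) = 0.0013

P(X < 26) ≈ 0.0013


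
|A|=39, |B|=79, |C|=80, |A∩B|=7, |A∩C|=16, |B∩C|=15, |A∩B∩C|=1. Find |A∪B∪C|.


|A∪B∪C| = 39+79+80-7-16-15+1 = 161

|A∪B∪C| = 161


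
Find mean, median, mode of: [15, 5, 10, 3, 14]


Sorted: [3, 5, 10, 14, 15]
Mean = 47/5
Median = 10
Freq: {15: 1, 5: 1, 10: 1, 3: 1, 14: 1}
Mode: No mode

Mean=47/5, Median=10, Mode=No mode


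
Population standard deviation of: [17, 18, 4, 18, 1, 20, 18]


Mean = 96/7
  (17-96/7)²=529/49
  (18-96/7)²=900/49
  (4-96/7)²=4624/49
  (18-96/7)²=900/49
  (1-96/7)²=7921/49
  (20-96/7)²=1936/49
  (18-96/7)²=900/49
Σ(x-μ)² = 2530/7
σ² = (2530/7)/7 = 2530/49

σ = √(2530/49) ≈ 7.1856


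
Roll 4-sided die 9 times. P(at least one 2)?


P(no 2)^9 = (3/4)^9 = 19683/262144
P(≥1) = 1 - 19683/262144 = 242461/262144

P = 242461/262144 ≈ 92.49%


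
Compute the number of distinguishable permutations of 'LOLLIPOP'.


Letters: 8, freq: {'L': 3, 'O': 2, 'I': 1, 'P': 2}
8!/(3!×2!×1!×2!) = 40320/24 = 1680

1680


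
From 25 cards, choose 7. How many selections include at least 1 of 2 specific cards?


Complement: C(25,7) - C(23,7) = 480700 - 245157 = 235543

235543


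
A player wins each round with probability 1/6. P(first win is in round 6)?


Geometric: P(X=6) = (1-p)^(k-1)×p = (5/6)^5×1/6 = 3125/46656

P(X=6) = 3125/46656 ≈ 6.70%


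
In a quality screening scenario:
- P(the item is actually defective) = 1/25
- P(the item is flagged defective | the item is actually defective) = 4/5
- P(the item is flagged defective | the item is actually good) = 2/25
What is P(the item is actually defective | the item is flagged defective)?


Using Bayes' theorem:
P(A|B) = P(B|A)·P(A) / P(B)

P(the item is flagged defective) = 4/5 × 1/25 + 2/25 × 24/25
= 4/125 + 48/625 = 68/625

P(the item is actually defective|the item is flagged defective) = (4/125) / (68/625) = 5/17

P(the item is actually defective|the item is flagged defective) = 5/17 ≈ 29.41%


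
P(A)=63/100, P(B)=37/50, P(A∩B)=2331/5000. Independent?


P(A)×P(B) = 2331/5000
P(A∩B) = 2331/5000
Equal ✓ → Independent

Yes, independent


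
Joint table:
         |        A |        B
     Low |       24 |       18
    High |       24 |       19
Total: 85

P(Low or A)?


P(Low∨A) = P(Low) + P(A) - P(Low∧A)
= (42 + 48 - 24)/85 = 66/85

P = 66/85 ≈ 77.65%


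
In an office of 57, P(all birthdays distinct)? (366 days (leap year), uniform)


P(all different) = Π(366-i)/366 for i=0..56
= (366/366)×(365/366)×...×(310/366)
= 0.010010

P ≈ 0.0100 ≈ 1.00%


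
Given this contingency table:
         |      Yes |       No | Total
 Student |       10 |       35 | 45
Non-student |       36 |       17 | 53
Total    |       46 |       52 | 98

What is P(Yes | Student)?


P(Yes | Student) = 10/(10+35) = 10/45 = 2/9

P(Yes|Student) = 2/9 ≈ 22.22%


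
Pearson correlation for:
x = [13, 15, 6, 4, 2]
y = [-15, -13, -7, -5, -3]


n=5, Σx=40, Σy=-43, Σxy=-458, Σx²=450, Σy²=477
r = (5×(-458) - 40×(-43))/√((5×450 - 40²)(5×477 - (-43)²))
= -570/√(650×536) = -570/√348400 ≈ -570/590.2542 ≈ -0.9657

r ≈ -0.9657


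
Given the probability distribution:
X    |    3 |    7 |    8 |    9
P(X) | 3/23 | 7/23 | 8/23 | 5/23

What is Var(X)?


E[X] = 167/23
E[X²] = 1287/23
Var(X) = E[X²] - (E[X])² = 1287/23 - 27889/529 = 1712/529

Var(X) = 1712/529 ≈ 3.2363


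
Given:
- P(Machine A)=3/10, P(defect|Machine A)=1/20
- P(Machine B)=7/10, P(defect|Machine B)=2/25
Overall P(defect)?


P(B) = Σ P(B|Aᵢ)×P(Aᵢ)
  1/20×3/10 = 3/200
  2/25×7/10 = 7/125
Sum = 71/1000

P(defect) = 71/1000 ≈ 7.10%


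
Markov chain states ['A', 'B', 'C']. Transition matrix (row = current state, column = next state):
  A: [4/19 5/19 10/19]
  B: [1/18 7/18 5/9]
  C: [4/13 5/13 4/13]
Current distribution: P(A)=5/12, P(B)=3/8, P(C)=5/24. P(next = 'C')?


P(next=C) = Σᵢ P(now=i)×P(i→C)
= 5/12×10/19 + 3/8×5/9 + 5/24×4/13
= 25/114 + 5/24 + 5/78 = 2915/5928

P = 2915/5928 ≈ 0.4917


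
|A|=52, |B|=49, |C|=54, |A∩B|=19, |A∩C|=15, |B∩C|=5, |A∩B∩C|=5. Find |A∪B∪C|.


|A∪B∪C| = 52+49+54-19-15-5+5 = 121

|A∪B∪C| = 121


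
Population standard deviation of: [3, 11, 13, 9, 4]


Mean = 40/5 = 8
  (3-8)²=25
  (11-8)²=9
  (13-8)²=25
  (9-8)²=1
  (4-8)²=16
Σ(x-μ)² = 76
σ² = 76/5

σ = √(76/5) ≈ 3.8987


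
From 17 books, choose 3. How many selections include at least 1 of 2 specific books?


Complement: C(17,3) - C(15,3) = 680 - 455 = 225

225


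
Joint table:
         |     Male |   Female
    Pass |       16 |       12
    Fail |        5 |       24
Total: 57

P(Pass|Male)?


P(Pass|Male) = 16/(16+5) = 16/21

P = 16/21 ≈ 76.19%


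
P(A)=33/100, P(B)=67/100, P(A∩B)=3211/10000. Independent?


P(A)×P(B) = 2211/10000
P(A∩B) = 3211/10000
Not equal → NOT independent

No, not independent


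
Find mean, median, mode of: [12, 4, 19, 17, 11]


Sorted: [4, 11, 12, 17, 19]
Mean = 63/5
Median = 12
Freq: {12: 1, 4: 1, 19: 1, 17: 1, 11: 1}
Mode: No mode

Mean=63/5, Median=12, Mode=No mode


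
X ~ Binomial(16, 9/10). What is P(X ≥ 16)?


P(X ≥ 16) = Σ P(X=i) for i=16..16
P(X=16) = 1853020188851841/10000000000000000
Sum = 1853020188851841/10000000000000000

P(X ≥ 16) = 1853020188851841/10000000000000000 ≈ 18.53%


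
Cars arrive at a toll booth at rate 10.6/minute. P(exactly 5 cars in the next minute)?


Poisson(λ=10.6): P(X=5) = e^(-λ)×λ^k/k!
= e^(-10.6) × 10.6^5 / 5!
≈ 2.491600973e-05 × 133822.55776 / 120 ≈ 0.027786

P(X=5) ≈ 0.027786 ≈ 2.78%


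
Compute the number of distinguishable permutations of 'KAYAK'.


Letters: 5, freq: {'K': 2, 'A': 2, 'Y': 1}
5!/(2!×2!×1!) = 120/4 = 30

30


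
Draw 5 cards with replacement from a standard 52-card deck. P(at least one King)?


P(not a King) = 48/52 = 12/13
P(none in 5 draws) = (12/13)^5 = 248832/371293
P(≥1 King) = 1 - 248832/371293 = 122461/371293

P = 122461/371293 ≈ 32.98%


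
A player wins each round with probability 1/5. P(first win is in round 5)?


Geometric: P(X=5) = (1-p)^(k-1)×p = (4/5)^4×1/5 = 256/3125

P(X=5) = 256/3125 ≈ 8.19%


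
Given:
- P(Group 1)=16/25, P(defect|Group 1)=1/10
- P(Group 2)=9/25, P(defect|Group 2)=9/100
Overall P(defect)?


P(B) = Σ P(B|Aᵢ)×P(Aᵢ)
  1/10×16/25 = 8/125
  9/100×9/25 = 81/2500
Sum = 241/2500

P(defect) = 241/2500 ≈ 9.64%


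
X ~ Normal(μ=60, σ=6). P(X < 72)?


z = (72-60)/6 = 2.0
P(Z < 2.0) = 0.9772

P(X < 72) ≈ 0.9772


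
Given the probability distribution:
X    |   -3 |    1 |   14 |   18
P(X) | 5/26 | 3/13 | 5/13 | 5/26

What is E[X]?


E[X] = Σ x·P(X=x)
= (-3)×(5/26) + (1)×(3/13) + (14)×(5/13) + (18)×(5/26)
= 17/2

E[X] = 17/2


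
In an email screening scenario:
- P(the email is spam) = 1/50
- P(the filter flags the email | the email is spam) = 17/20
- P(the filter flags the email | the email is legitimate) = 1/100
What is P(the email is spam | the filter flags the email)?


Using Bayes' theorem:
P(A|B) = P(B|A)·P(A) / P(B)

P(the filter flags the email) = 17/20 × 1/50 + 1/100 × 49/50
= 17/1000 + 49/5000 = 67/2500

P(the email is spam|the filter flags the email) = (17/1000) / (67/2500) = 85/134

P(the email is spam|the filter flags the email) = 85/134 ≈ 63.43%


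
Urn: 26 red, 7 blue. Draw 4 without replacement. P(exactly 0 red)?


Hypergeometric: C(26,0)×C(7,4)/C(33,4)
= 1×35/40920 = 7/8184

P(X=0) = 7/8184 ≈ 0.09%


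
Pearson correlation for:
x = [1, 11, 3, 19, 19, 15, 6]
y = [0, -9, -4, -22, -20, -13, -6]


n=7, Σx=74, Σy=-74, Σxy=-1140, Σx²=1114, Σy²=1186
r = (7×(-1140) - 74×(-74))/√((7×1114 - 74²)(7×1186 - (-74)²))
= -2504/√(2322×2826) = -2504/√6561972 ≈ -2504/2561.6346 ≈ -0.9775

r ≈ -0.9775


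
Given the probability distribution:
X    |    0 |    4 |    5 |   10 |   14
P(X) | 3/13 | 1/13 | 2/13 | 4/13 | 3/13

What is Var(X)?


E[X] = 96/13
E[X²] = 1054/13
Var(X) = E[X²] - (E[X])² = 1054/13 - 9216/169 = 4486/169

Var(X) = 4486/169 ≈ 26.5444


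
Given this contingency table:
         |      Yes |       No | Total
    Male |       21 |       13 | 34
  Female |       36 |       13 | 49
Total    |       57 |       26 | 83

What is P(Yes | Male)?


P(Yes | Male) = 21/(21+13) = 21/34

P(Yes|Male) = 21/34 ≈ 61.76%


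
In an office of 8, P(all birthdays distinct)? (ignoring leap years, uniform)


P(all different) = Π(365-i)/365 for i=0..7
= (365/365)×(364/365)×...×(358/365)
= 0.925665

P ≈ 0.9257 ≈ 92.57%


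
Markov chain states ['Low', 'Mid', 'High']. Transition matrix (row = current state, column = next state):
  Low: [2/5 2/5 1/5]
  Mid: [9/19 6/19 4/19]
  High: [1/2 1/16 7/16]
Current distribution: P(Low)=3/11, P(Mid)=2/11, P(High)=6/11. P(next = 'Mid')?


P(next=Mid) = Σᵢ P(now=i)×P(i→Mid)
= 3/11×2/5 + 2/11×6/19 + 6/11×1/16
= 6/55 + 12/209 + 3/88 = 1677/8360

P = 1677/8360 ≈ 0.2006


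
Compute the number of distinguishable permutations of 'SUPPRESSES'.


Letters: 10, freq: {'S': 4, 'U': 1, 'P': 2, 'R': 1, 'E': 2}
10!/(4!×1!×2!×1!×2!) = 3628800/96 = 37800

37800


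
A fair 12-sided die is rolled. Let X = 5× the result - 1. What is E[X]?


E[die] = (1+12)/2 = 13/2
E[X] = 5×13/2 - 1 = 63/2

E[X] = 63/2


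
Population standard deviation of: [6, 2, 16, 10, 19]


Mean = 53/5
  (6-53/5)²=529/25
  (2-53/5)²=1849/25
  (16-53/5)²=729/25
  (10-53/5)²=9/25
  (19-53/5)²=1764/25
Σ(x-μ)² = 976/5
σ² = (976/5)/5 = 976/25

σ = √(976/25) ≈ 6.2482


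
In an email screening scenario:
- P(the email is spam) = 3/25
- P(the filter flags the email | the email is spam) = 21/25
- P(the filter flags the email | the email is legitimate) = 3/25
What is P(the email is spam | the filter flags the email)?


Using Bayes' theorem:
P(A|B) = P(B|A)·P(A) / P(B)

P(the filter flags the email) = 21/25 × 3/25 + 3/25 × 22/25
= 63/625 + 66/625 = 129/625

P(the email is spam|the filter flags the email) = (63/625) / (129/625) = 21/43

P(the email is spam|the filter flags the email) = 21/43 ≈ 48.84%


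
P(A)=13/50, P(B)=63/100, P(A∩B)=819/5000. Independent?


P(A)×P(B) = 819/5000
P(A∩B) = 819/5000
Equal ✓ → Independent

Yes, independent


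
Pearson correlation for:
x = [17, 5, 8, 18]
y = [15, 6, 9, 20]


n=4, Σx=48, Σy=50, Σxy=717, Σx²=702, Σy²=742
r = (4×717 - 48×50)/√((4×702 - 48²)(4×742 - 50²))
= 468/√(504×468) = 468/√235872 ≈ 468/485.6666 ≈ 0.9636

r ≈ 0.9636


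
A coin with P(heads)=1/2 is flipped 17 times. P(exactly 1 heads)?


Binomial: P(X=1) = C(17,1)×p^1×(1-p)^16
= 17 × 1/2 × 1/65536 = 17/131072

P(X=1) = 17/131072 ≈ 0.01%


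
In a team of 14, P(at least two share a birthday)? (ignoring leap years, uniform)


P(all different) = Π(365-i)/365 for i=0..13
= 0.776897
P(match) = 1 - 0.776897 = 0.223103

P ≈ 0.2231 ≈ 22.31%


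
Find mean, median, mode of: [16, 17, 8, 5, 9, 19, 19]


Sorted: [5, 8, 9, 16, 17, 19, 19]
Mean = 93/7
Median = 16
Freq: {16: 1, 17: 1, 8: 1, 5: 1, 9: 1, 19: 2}
Mode: [19]

Mean=93/7, Median=16, Mode=19


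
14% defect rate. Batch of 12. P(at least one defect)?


P(all good) = (43/50)^12 = 39959630797262576401/244140625000000000000
P(≥1 defect) = 204180994202737423599/244140625000000000000

P = 204180994202737423599/244140625000000000000 ≈ 83.63%


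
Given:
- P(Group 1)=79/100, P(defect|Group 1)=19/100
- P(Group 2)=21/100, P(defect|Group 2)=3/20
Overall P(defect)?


P(B) = Σ P(B|Aᵢ)×P(Aᵢ)
  19/100×79/100 = 1501/10000
  3/20×21/100 = 63/2000
Sum = 227/1250

P(defect) = 227/1250 ≈ 18.16%


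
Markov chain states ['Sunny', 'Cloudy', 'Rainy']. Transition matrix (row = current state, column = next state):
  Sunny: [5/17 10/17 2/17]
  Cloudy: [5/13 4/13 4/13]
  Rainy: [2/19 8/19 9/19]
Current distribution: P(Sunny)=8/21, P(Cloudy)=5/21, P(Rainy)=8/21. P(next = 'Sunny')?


P(next=Sunny) = Σᵢ P(now=i)×P(i→Sunny)
= 8/21×5/17 + 5/21×5/13 + 8/21×2/19
= 40/357 + 25/273 + 16/399 = 21491/88179

P = 21491/88179 ≈ 0.2437


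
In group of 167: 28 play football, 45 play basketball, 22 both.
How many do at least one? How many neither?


|A∪B| = 28+45-22 = 51
Neither = 167-51 = 116

At least one: 51; Neither: 116


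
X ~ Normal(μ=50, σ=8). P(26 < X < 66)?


z₁=(26-50)/8=-3.0, z₂=(66-50)/8=2.0
P = Φ(2.0) - Φ(-3.0) = 0.977250 - 0.001350 = 0.975900 ≈ 0.9759

P(26 < X < 66) ≈ 0.9759


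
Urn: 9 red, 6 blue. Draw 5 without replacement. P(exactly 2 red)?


Hypergeometric: C(9,2)×C(6,3)/C(15,5)
= 36×20/3003 = 240/1001

P(X=2) = 240/1001 ≈ 23.98%


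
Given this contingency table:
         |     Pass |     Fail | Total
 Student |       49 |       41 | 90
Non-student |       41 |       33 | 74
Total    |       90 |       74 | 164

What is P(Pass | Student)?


P(Pass | Student) = 49/(49+41) = 49/90

P(Pass|Student) = 49/90 ≈ 54.44%


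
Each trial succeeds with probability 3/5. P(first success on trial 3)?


Geometric: P(X=3) = (1-p)^(k-1)×p = (2/5)^2×3/5 = 12/125

P(X=3) = 12/125 ≈ 9.60%


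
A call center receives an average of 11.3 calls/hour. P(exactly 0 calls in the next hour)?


Poisson(λ=11.3): P(X=0) = e^(-λ)×λ^k/k!
= e^(-11.3) × 11.3^0 / 0!
≈ 1.237292426e-05 × 1 / 1 ≈ 0.000012

P(X=0) ≈ 0.000012 ≈ 0.00%


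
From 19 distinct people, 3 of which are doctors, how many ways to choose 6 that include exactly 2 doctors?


Choose 2 of the 3 doctors and 4 of the other 16 people:
C(3,2)×C(16,4) = 3×1820 = 5460

5460


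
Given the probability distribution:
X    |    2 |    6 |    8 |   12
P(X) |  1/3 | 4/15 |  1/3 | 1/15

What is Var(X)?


E[X] = 86/15
E[X²] = 628/15
Var(X) = E[X²] - (E[X])² = 628/15 - 7396/225 = 2024/225

Var(X) = 2024/225 ≈ 8.9956


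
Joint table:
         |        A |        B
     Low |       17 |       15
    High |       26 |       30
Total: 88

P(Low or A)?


P(Low∨A) = P(Low) + P(A) - P(Low∧A)
= (32 + 43 - 17)/88 = 58/88 = 29/44

P = 29/44 ≈ 65.91%


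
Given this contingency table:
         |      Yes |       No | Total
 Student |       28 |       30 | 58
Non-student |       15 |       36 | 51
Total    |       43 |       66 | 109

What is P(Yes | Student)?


P(Yes | Student) = 28/(28+30) = 28/58 = 14/29

P(Yes|Student) = 14/29 ≈ 48.28%


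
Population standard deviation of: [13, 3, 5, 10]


Mean = 31/4
  (13-31/4)²=441/16
  (3-31/4)²=361/16
  (5-31/4)²=121/16
  (10-31/4)²=81/16
Σ(x-μ)² = 251/4
σ² = (251/4)/4 = 251/16

σ = √(251/16) ≈ 3.9607


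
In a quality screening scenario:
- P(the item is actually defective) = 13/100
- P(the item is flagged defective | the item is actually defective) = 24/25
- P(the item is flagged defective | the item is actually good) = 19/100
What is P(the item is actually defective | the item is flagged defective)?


Using Bayes' theorem:
P(A|B) = P(B|A)·P(A) / P(B)

P(the item is flagged defective) = 24/25 × 13/100 + 19/100 × 87/100
= 78/625 + 1653/10000 = 2901/10000

P(the item is actually defective|the item is flagged defective) = (78/625) / (2901/10000) = 416/967

P(the item is actually defective|the item is flagged defective) = 416/967 ≈ 43.02%


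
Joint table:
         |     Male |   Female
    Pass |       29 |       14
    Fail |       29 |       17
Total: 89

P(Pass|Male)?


P(Pass|Male) = 29/(29+29) = 29/58 = 1/2

P = 1/2 ≈ 50.00%


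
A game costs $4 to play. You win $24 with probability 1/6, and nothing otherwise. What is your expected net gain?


E[gain] = (24-4)×1/6 + (-4)×5/6
= 10/3 - 10/3 = 0

Expected net gain = $0 ≈ $0.00


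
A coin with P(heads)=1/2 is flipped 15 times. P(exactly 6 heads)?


Binomial: P(X=6) = C(15,6)×p^6×(1-p)^9
= 5005 × 1/64 × 1/512 = 5005/32768

P(X=6) = 5005/32768 ≈ 15.27%


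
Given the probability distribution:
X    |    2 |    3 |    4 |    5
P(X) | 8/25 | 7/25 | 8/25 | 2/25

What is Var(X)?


E[X] = 79/25
E[X²] = 273/25
Var(X) = E[X²] - (E[X])² = 273/25 - 6241/625 = 584/625

Var(X) = 584/625 ≈ 0.9344


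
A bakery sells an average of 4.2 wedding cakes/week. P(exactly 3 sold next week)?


Poisson(λ=4.2): P(X=3) = e^(-λ)×λ^k/k!
= e^(-4.2) × 4.2^3 / 3!
≈ 0.01499557682 × 74.088 / 6 ≈ 0.185165

P(X=3) ≈ 0.185165 ≈ 18.52%


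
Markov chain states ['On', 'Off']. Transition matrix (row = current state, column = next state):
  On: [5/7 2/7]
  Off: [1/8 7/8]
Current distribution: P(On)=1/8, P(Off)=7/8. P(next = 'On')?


P(next=On) = Σᵢ P(now=i)×P(i→On)
= 1/8×5/7 + 7/8×1/8
= 5/56 + 7/64 = 89/448

P = 89/448 ≈ 0.1987


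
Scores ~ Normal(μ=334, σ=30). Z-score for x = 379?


z = (x - μ)/σ = (379 - 334)/30 = 1.5

z = 1.5


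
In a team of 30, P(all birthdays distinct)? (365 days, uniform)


P(all different) = Π(365-i)/365 for i=0..29
= (365/365)×(364/365)×...×(336/365)
= 0.293684

P ≈ 0.2937 ≈ 29.37%


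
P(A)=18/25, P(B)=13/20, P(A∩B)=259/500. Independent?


P(A)×P(B) = 117/250
P(A∩B) = 259/500
Not equal → NOT independent

No, not independent


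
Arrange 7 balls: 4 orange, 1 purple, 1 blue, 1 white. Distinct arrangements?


7!/(4!×1!×1!×1!) = 210

210


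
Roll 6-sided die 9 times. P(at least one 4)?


P(no 4)^9 = (5/6)^9 = 1953125/10077696
P(≥1) = 1 - 1953125/10077696 = 8124571/10077696

P = 8124571/10077696 ≈ 80.62%


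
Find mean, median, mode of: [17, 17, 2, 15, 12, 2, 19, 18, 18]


Sorted: [2, 2, 12, 15, 17, 17, 18, 18, 19]
Mean = 120/9 = 40/3
Median = 17
Freq: {17: 2, 2: 2, 15: 1, 12: 1, 19: 1, 18: 2}
Mode: [2, 17, 18]

Mean=40/3, Median=17, Mode=[2, 17, 18]


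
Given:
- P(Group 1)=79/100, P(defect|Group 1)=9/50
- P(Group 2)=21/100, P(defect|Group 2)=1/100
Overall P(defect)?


P(B) = Σ P(B|Aᵢ)×P(Aᵢ)
  9/50×79/100 = 711/5000
  1/100×21/100 = 21/10000
Sum = 1443/10000

P(defect) = 1443/10000 ≈ 14.43%


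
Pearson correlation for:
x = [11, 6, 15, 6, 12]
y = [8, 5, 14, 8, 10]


n=5, Σx=50, Σy=45, Σxy=496, Σx²=562, Σy²=449
r = (5×496 - 50×45)/√((5×562 - 50²)(5×449 - 45²))
= 230/√(310×220) = 230/√68200 ≈ 230/261.1513 ≈ 0.8807

r ≈ 0.8807


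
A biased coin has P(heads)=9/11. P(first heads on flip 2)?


Geometric: P(X=2) = (1-p)^(k-1)×p = (2/11)^1×9/11 = 18/121

P(X=2) = 18/121 ≈ 14.88%


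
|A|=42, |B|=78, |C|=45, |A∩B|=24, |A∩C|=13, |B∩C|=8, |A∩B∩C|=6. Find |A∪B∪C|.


|A∪B∪C| = 42+78+45-24-13-8+6 = 126

|A∪B∪C| = 126


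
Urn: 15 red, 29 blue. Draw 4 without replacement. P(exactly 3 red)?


Hypergeometric: C(15,3)×C(29,1)/C(44,4)
= 455×29/135751 = 1885/19393

P(X=3) = 1885/19393 ≈ 9.72%


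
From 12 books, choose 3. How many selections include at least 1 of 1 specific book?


Complement: C(12,3) - C(11,3) = 220 - 165 = 55

55


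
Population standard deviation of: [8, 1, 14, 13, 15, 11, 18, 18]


Mean = 98/8 = 49/4
  (8-49/4)²=289/16
  (1-49/4)²=2025/16
  (14-49/4)²=49/16
  (13-49/4)²=9/16
  (15-49/4)²=121/16
  (11-49/4)²=25/16
  (18-49/4)²=529/16
  (18-49/4)²=529/16
Σ(x-μ)² = 447/2
σ² = (447/2)/8 = 447/16

σ = √(447/16) ≈ 5.2856


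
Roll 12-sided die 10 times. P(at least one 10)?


P(no 10)^10 = (11/12)^10 = 25937424601/61917364224
P(≥1) = 1 - 25937424601/61917364224 = 35979939623/61917364224

P = 35979939623/61917364224 ≈ 58.11%


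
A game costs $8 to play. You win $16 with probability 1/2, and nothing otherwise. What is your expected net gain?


E[gain] = (16-8)×1/2 + (-8)×1/2
= 4 - 4 = 0

Expected net gain = $0 ≈ $0.00


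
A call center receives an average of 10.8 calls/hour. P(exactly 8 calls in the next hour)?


Poisson(λ=10.8): P(X=8) = e^(-λ)×λ^k/k!
= e^(-10.8) × 10.8^8 / 8!
≈ 2.039950341e-05 × 185093021.028 / 40320 ≈ 0.093646

P(X=8) ≈ 0.093646 ≈ 9.36%


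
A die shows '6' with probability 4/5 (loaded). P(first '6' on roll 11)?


Geometric: P(X=11) = (1-p)^(k-1)×p = (1/5)^10×4/5 = 4/48828125

P(X=11) = 4/48828125 ≈ 0.00%


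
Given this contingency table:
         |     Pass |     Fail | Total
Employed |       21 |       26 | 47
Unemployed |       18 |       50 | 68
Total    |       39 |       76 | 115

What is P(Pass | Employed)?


P(Pass | Employed) = 21/(21+26) = 21/47

P(Pass|Employed) = 21/47 ≈ 44.68%


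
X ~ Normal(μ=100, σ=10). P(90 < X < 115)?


z₁=(90-100)/10=-1.0, z₂=(115-100)/10=1.5
P = Φ(1.5) - Φ(-1.0) = 0.933193 - 0.158655 = 0.774538 ≈ 0.7745

P(90 < X < 115) ≈ 0.7745


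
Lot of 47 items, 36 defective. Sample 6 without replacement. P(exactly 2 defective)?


Hypergeometric: C(36,2)×C(11,4)/C(47,6)
= 630×330/10737573 = 900/46483

P(X=2) = 900/46483 ≈ 1.94%


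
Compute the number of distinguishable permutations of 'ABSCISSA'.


Letters: 8, freq: {'A': 2, 'B': 1, 'S': 3, 'C': 1, 'I': 1}
8!/(2!×1!×3!×1!×1!) = 40320/12 = 3360

3360


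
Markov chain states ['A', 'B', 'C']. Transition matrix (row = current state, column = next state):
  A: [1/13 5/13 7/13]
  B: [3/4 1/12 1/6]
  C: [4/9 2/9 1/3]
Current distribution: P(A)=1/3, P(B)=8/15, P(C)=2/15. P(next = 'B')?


P(next=B) = Σᵢ P(now=i)×P(i→B)
= 1/3×5/13 + 8/15×1/12 + 2/15×2/9
= 5/39 + 2/45 + 4/135 = 71/351

P = 71/351 ≈ 0.2023


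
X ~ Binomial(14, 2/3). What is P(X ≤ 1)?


P(X ≤ 1) = Σ P(X=i) for i=0..1
P(X=0) = 1/4782969
P(X=1) = 28/4782969
Sum = 29/4782969

P(X ≤ 1) = 29/4782969 ≈ 0.00%


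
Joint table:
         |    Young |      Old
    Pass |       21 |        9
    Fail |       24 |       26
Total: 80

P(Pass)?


P(Pass) = (21+9)/80 = 30/80 = 3/8

P(Pass) = 3/8 ≈ 37.50%


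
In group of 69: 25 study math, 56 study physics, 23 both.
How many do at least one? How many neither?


|A∪B| = 25+56-23 = 58
Neither = 69-58 = 11

At least one: 58; Neither: 11


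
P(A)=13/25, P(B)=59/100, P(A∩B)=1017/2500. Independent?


P(A)×P(B) = 767/2500
P(A∩B) = 1017/2500
Not equal → NOT independent

No, not independent


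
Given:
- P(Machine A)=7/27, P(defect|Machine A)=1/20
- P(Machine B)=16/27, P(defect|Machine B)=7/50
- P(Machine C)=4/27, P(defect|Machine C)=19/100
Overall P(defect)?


P(B) = Σ P(B|Aᵢ)×P(Aᵢ)
  1/20×7/27 = 7/540
  7/50×16/27 = 56/675
  19/100×4/27 = 19/675
Sum = 67/540

P(defect) = 67/540 ≈ 12.41%


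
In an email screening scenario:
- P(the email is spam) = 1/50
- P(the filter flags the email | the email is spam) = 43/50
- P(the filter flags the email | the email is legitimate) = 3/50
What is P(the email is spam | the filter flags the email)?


Using Bayes' theorem:
P(A|B) = P(B|A)·P(A) / P(B)

P(the filter flags the email) = 43/50 × 1/50 + 3/50 × 49/50
= 43/2500 + 147/2500 = 19/250

P(the email is spam|the filter flags the email) = (43/2500) / (19/250) = 43/190

P(the email is spam|the filter flags the email) = 43/190 ≈ 22.63%


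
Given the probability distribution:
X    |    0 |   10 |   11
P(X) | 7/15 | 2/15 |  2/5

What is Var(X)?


E[X] = 86/15
E[X²] = 926/15
Var(X) = E[X²] - (E[X])² = 926/15 - 7396/225 = 6494/225

Var(X) = 6494/225 ≈ 28.8622


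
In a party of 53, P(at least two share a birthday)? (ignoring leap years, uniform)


P(all different) = Π(365-i)/365 for i=0..52
= 0.018862
P(match) = 1 - 0.018862 = 0.981138

P ≈ 0.9811 ≈ 98.11%


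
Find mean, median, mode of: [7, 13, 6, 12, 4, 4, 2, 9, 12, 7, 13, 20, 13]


Sorted: [2, 4, 4, 6, 7, 7, 9, 12, 12, 13, 13, 13, 20]
Mean = 122/13
Median = 9
Freq: {7: 2, 13: 3, 6: 1, 12: 2, 4: 2, 2: 1, 9: 1, 20: 1}
Mode: [13]

Mean=122/13, Median=9, Mode=13


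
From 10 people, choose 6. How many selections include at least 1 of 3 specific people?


Complement: C(10,6) - C(7,6) = 210 - 7 = 203

203


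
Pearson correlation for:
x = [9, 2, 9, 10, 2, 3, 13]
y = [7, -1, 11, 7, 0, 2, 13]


n=7, Σx=48, Σy=39, Σxy=405, Σx²=448, Σy²=393
r = (7×405 - 48×39)/√((7×448 - 48²)(7×393 - 39²))
= 963/√(832×1230) = 963/√1023360 ≈ 963/1011.6126 ≈ 0.9519

r ≈ 0.9519


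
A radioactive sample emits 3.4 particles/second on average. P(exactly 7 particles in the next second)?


Poisson(λ=3.4): P(X=7) = e^(-λ)×λ^k/k!
= e^(-3.4) × 3.4^7 / 7!
≈ 0.03337326996 × 5252.3350144 / 5040 ≈ 0.034779

P(X=7) ≈ 0.034779 ≈ 3.48%


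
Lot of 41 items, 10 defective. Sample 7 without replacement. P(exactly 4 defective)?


Hypergeometric: C(10,4)×C(31,3)/C(41,7)
= 210×4495/22481940 = 31465/749398

P(X=4) = 31465/749398 ≈ 4.20%


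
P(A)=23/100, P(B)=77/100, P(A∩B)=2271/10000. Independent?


P(A)×P(B) = 1771/10000
P(A∩B) = 2271/10000
Not equal → NOT independent

No, not independent


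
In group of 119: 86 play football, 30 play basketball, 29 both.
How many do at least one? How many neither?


|A∪B| = 86+30-29 = 87
Neither = 119-87 = 32

At least one: 87; Neither: 32


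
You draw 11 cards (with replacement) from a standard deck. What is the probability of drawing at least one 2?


P(not a 2) = 48/52 = 12/13
P(none in 11 draws) = (12/13)^11 = 743008370688/1792160394037
P(≥1 2) = 1 - 743008370688/1792160394037 = 1049152023349/1792160394037

P = 1049152023349/1792160394037 ≈ 58.54%


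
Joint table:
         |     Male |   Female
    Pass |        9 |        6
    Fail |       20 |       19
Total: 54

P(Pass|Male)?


P(Pass|Male) = 9/(9+20) = 9/29

P = 9/29 ≈ 31.03%


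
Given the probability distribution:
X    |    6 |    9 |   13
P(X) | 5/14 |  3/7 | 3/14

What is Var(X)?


E[X] = 123/14
E[X²] = 1173/14
Var(X) = E[X²] - (E[X])² = 1173/14 - 15129/196 = 1293/196

Var(X) = 1293/196 ≈ 6.5969


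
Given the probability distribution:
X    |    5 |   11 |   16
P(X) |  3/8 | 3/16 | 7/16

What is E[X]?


E[X] = Σ x·P(X=x)
= (5)×(3/8) + (11)×(3/16) + (16)×(7/16)
= 175/16

E[X] = 175/16


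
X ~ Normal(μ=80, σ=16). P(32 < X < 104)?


z₁=(32-80)/16=-3.0, z₂=(104-80)/16=1.5
P = Φ(1.5) - Φ(-3.0) = 0.933193 - 0.001350 = 0.931843 ≈ 0.9318

P(32 < X < 104) ≈ 0.9318


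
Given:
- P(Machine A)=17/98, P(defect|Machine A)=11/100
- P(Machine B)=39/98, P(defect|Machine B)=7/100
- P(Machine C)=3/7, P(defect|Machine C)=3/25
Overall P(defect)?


P(B) = Σ P(B|Aᵢ)×P(Aᵢ)
  11/100×17/98 = 187/9800
  7/100×39/98 = 39/1400
  3/25×3/7 = 9/175
Sum = 241/2450

P(defect) = 241/2450 ≈ 9.84%


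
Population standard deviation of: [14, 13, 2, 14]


Mean = 43/4
  (14-43/4)²=169/16
  (13-43/4)²=81/16
  (2-43/4)²=1225/16
  (14-43/4)²=169/16
Σ(x-μ)² = 411/4
σ² = (411/4)/4 = 411/16

σ = √(411/16) ≈ 5.0683


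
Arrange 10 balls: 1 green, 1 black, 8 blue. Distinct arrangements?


10!/(1!×1!×8!) = 90

90


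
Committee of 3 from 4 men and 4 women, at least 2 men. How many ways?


Count by #men:
  2M,1W: C(4,2)×C(4,1)=24
  3M,0W: C(4,3)×C(4,0)=4
Total = 28

28


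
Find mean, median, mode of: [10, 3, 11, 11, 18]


Sorted: [3, 10, 11, 11, 18]
Mean = 53/5
Median = 11
Freq: {10: 1, 3: 1, 11: 2, 18: 1}
Mode: [11]

Mean=53/5, Median=11, Mode=11


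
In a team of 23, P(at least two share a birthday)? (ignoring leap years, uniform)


P(all different) = Π(365-i)/365 for i=0..22
= 0.492703
P(match) = 1 - 0.492703 = 0.507297

P ≈ 0.5073 ≈ 50.73%


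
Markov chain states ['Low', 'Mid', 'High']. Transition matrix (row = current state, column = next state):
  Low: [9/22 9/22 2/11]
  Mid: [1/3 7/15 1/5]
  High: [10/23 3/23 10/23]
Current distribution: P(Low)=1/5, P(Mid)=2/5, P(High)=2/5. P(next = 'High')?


P(next=High) = Σᵢ P(now=i)×P(i→High)
= 1/5×2/11 + 2/5×1/5 + 2/5×10/23
= 2/55 + 2/25 + 4/23 = 1836/6325

P = 1836/6325 ≈ 0.2903


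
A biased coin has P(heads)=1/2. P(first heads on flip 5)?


Geometric: P(X=5) = (1-p)^(k-1)×p = (1/2)^4×1/2 = 1/32

P(X=5) = 1/32 ≈ 3.12%


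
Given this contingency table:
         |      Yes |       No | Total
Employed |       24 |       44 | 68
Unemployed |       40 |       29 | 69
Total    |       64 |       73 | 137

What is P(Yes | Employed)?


P(Yes | Employed) = 24/(24+44) = 24/68 = 6/17

P(Yes|Employed) = 6/17 ≈ 35.29%


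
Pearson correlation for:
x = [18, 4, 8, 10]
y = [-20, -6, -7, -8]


n=4, Σx=40, Σy=-41, Σxy=-520, Σx²=504, Σy²=549
r = (4×(-520) - 40×(-41))/√((4×504 - 40²)(4×549 - (-41)²))
= -440/√(416×515) = -440/√214240 ≈ -440/462.8607 ≈ -0.9506

r ≈ -0.9506


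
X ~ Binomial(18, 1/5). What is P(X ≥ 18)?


P(X ≥ 18) = Σ P(X=i) for i=18..18
P(X=18) = 1/3814697265625
Sum = 1/3814697265625

P(X ≥ 18) = 1/3814697265625 ≈ 0.00%


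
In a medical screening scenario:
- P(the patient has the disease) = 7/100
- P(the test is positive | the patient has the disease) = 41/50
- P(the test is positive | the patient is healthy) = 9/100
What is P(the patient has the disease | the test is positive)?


Using Bayes' theorem:
P(A|B) = P(B|A)·P(A) / P(B)

P(the test is positive) = 41/50 × 7/100 + 9/100 × 93/100
= 287/5000 + 837/10000 = 1411/10000

P(the patient has the disease|the test is positive) = (287/5000) / (1411/10000) = 574/1411

P(the patient has the disease|the test is positive) = 574/1411 ≈ 40.68%


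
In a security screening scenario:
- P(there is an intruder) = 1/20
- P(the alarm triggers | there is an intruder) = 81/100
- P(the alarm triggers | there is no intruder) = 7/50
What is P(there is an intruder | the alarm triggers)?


Using Bayes' theorem:
P(A|B) = P(B|A)·P(A) / P(B)

P(the alarm triggers) = 81/100 × 1/20 + 7/50 × 19/20
= 81/2000 + 133/1000 = 347/2000

P(there is an intruder|the alarm triggers) = (81/2000) / (347/2000) = 81/347

P(there is an intruder|the alarm triggers) = 81/347 ≈ 23.34%


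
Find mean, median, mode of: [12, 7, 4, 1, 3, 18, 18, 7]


Sorted: [1, 3, 4, 7, 7, 12, 18, 18]
Mean = 70/8 = 35/4
Median = 7
Freq: {12: 1, 7: 2, 4: 1, 1: 1, 3: 1, 18: 2}
Mode: [7, 18]

Mean=35/4, Median=7, Mode=[7, 18]


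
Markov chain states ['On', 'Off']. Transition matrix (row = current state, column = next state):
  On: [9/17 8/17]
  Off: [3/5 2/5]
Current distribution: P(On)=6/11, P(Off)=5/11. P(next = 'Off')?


P(next=Off) = Σᵢ P(now=i)×P(i→Off)
= 6/11×8/17 + 5/11×2/5
= 48/187 + 2/11 = 82/187

P = 82/187 ≈ 0.4385


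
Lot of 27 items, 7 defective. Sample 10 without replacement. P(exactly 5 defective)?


Hypergeometric: C(7,5)×C(20,5)/C(27,10)
= 21×15504/8436285 = 1904/49335

P(X=5) = 1904/49335 ≈ 3.86%


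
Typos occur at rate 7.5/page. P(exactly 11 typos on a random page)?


Poisson(λ=7.5): P(X=11) = e^(-λ)×λ^k/k!
= e^(-7.5) × 7.5^11 / 11!
≈ 0.0005530843701 × 4223513603.21 / 39916800 ≈ 0.058521

P(X=11) ≈ 0.058521 ≈ 5.85%


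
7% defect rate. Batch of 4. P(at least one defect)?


P(all good) = (93/100)^4 = 74805201/100000000
P(≥1 defect) = 25194799/100000000

P = 25194799/100000000 ≈ 25.19%


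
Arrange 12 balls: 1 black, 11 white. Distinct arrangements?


12!/(1!×11!) = 12

12


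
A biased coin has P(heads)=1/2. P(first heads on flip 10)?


Geometric: P(X=10) = (1-p)^(k-1)×p = (1/2)^9×1/2 = 1/1024

P(X=10) = 1/1024 ≈ 0.10%


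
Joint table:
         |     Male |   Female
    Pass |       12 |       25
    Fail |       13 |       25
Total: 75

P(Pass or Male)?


P(Pass∨Male) = P(Pass) + P(Male) - P(Pass∧Male)
= (37 + 25 - 12)/75 = 50/75 = 2/3

P = 2/3 ≈ 66.67%


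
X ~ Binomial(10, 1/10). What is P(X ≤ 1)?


P(X ≤ 1) = Σ P(X=i) for i=0..1
P(X=0) = 3486784401/10000000000
P(X=1) = 387420489/1000000000
Sum = 7360989291/10000000000

P(X ≤ 1) = 7360989291/10000000000 ≈ 73.61%


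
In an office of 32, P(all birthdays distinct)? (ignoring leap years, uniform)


P(all different) = Π(365-i)/365 for i=0..31
= (365/365)×(364/365)×...×(334/365)
= 0.246652

P ≈ 0.2467 ≈ 24.67%


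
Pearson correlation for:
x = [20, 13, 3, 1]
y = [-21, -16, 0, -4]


n=4, Σx=37, Σy=-41, Σxy=-632, Σx²=579, Σy²=713
r = (4×(-632) - 37×(-41))/√((4×579 - 37²)(4×713 - (-41)²))
= -1011/√(947×1171) = -1011/√1108937 ≈ -1011/1053.0608 ≈ -0.9601

r ≈ -0.9601


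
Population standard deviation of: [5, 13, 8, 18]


Mean = 44/4 = 11
  (5-11)²=36
  (13-11)²=4
  (8-11)²=9
  (18-11)²=49
Σ(x-μ)² = 98
σ² = 98/4 = 49/2

σ = √(49/2) ≈ 4.9497


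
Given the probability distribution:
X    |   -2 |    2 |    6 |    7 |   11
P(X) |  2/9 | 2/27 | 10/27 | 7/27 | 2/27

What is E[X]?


E[X] = Σ x·P(X=x)
= (-2)×(2/9) + (2)×(2/27) + (6)×(10/27) + (7)×(7/27) + (11)×(2/27)
= 41/9

E[X] = 41/9


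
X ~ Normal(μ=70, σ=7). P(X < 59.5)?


z = (59.5-70)/7 = -1.5
P(Z < -1.5) = 0.0668

P(X < 59.5) ≈ 0.0668


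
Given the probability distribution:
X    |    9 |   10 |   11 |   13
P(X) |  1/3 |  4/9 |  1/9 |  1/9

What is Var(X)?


E[X] = 91/9
E[X²] = 311/3
Var(X) = E[X²] - (E[X])² = 311/3 - 8281/81 = 116/81

Var(X) = 116/81 ≈ 1.4321


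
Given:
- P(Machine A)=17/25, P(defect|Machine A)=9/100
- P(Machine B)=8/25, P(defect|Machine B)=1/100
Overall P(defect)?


P(B) = Σ P(B|Aᵢ)×P(Aᵢ)
  9/100×17/25 = 153/2500
  1/100×8/25 = 2/625
Sum = 161/2500

P(defect) = 161/2500 ≈ 6.44%


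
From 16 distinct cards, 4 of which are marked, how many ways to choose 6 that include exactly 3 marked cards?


Choose 3 of the 4 marked cards and 3 of the other 12 cards:
C(4,3)×C(12,3) = 4×220 = 880

880


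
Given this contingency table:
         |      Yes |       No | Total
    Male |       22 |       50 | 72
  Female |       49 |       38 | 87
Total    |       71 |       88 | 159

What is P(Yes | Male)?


P(Yes | Male) = 22/(22+50) = 22/72 = 11/36

P(Yes|Male) = 11/36 ≈ 30.56%


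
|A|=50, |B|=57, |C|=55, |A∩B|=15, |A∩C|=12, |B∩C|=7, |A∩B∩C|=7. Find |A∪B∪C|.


|A∪B∪C| = 50+57+55-15-12-7+7 = 135

|A∪B∪C| = 135


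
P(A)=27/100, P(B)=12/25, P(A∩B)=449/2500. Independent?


P(A)×P(B) = 81/625
P(A∩B) = 449/2500
Not equal → NOT independent

No, not independent


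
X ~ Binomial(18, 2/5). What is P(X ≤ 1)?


P(X ≤ 1) = Σ P(X=i) for i=0..1
P(X=0) = 387420489/3814697265625
P(X=1) = 4649045868/3814697265625
Sum = 5036466357/3814697265625

P(X ≤ 1) = 5036466357/3814697265625 ≈ 0.13%


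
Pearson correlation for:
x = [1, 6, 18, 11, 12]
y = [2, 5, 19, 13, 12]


n=5, Σx=48, Σy=51, Σxy=661, Σx²=626, Σy²=703
r = (5×661 - 48×51)/√((5×626 - 48²)(5×703 - 51²))
= 857/√(826×914) = 857/√754964 ≈ 857/868.8866 ≈ 0.9863

r ≈ 0.9863


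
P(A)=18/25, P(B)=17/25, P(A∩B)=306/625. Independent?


P(A)×P(B) = 306/625
P(A∩B) = 306/625
Equal ✓ → Independent

Yes, independent


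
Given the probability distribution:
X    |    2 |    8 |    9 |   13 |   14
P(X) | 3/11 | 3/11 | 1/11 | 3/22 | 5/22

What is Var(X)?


E[X] = 17/2
E[X²] = 187/2
Var(X) = E[X²] - (E[X])² = 187/2 - 289/4 = 85/4

Var(X) = 85/4 ≈ 21.2500


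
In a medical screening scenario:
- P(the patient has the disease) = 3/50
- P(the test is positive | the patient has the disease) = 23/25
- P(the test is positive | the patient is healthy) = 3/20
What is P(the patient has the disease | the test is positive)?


Using Bayes' theorem:
P(A|B) = P(B|A)·P(A) / P(B)

P(the test is positive) = 23/25 × 3/50 + 3/20 × 47/50
= 69/1250 + 141/1000 = 981/5000

P(the patient has the disease|the test is positive) = (69/1250) / (981/5000) = 92/327

P(the patient has the disease|the test is positive) = 92/327 ≈ 28.13%


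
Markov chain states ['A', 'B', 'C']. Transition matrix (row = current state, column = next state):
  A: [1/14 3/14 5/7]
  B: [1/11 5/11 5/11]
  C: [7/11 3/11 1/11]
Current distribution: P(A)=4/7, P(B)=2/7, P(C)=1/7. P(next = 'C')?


P(next=C) = Σᵢ P(now=i)×P(i→C)
= 4/7×5/7 + 2/7×5/11 + 1/7×1/11
= 20/49 + 10/77 + 1/77 = 27/49

P = 27/49 ≈ 0.5510


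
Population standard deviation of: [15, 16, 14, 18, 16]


Mean = 79/5
  (15-79/5)²=16/25
  (16-79/5)²=1/25
  (14-79/5)²=81/25
  (18-79/5)²=121/25
  (16-79/5)²=1/25
Σ(x-μ)² = 44/5
σ² = (44/5)/5 = 44/25

σ = √(44/25) ≈ 1.3266


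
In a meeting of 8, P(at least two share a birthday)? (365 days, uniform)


P(all different) = Π(365-i)/365 for i=0..7
= 0.925665
P(match) = 1 - 0.925665 = 0.074335

P ≈ 0.0743 ≈ 7.43%


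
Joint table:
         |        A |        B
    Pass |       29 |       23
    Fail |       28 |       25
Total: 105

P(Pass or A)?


P(Pass∨A) = P(Pass) + P(A) - P(Pass∧A)
= (52 + 57 - 29)/105 = 80/105 = 16/21

P = 16/21 ≈ 76.19%


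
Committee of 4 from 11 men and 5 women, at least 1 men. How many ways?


Count by #men:
  1M,3W: C(11,1)×C(5,3)=110
  2M,2W: C(11,2)×C(5,2)=550
  3M,1W: C(11,3)×C(5,1)=825
  4M,0W: C(11,4)×C(5,0)=330
Total = 1815

1815


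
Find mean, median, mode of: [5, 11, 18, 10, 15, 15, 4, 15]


Sorted: [4, 5, 10, 11, 15, 15, 15, 18]
Mean = 93/8
Median = 13
Freq: {5: 1, 11: 1, 18: 1, 10: 1, 15: 3, 4: 1}
Mode: [15]

Mean=93/8, Median=13, Mode=15
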